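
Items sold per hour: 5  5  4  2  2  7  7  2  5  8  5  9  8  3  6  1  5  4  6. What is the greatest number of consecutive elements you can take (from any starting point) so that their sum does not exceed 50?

10

Extend to the right; shrink from the left whenever the sum exceeds 50:
→ 5: sum 5, len 1
→ 5: sum 10, len 2
→ 4: sum 14, len 3
→ 2: sum 16, len 4
→ 2: sum 18, len 5
→ 7: sum 25, len 6
→ 7: sum 32, len 7
→ 2: sum 34, len 8
→ 5: sum 39, len 9
→ 8: sum 47, len 10
→ 5 (dropped 5): sum 47, len 10
→ 9 (dropped 5, 4): sum 47, len 9
→ 8 (dropped 2, 2, 7): sum 44, len 7
→ 3: sum 47, len 8
→ 6 (dropped 7): sum 46, len 8
→ 1: sum 47, len 9
→ 5 (dropped 2): sum 50, len 9
→ 4 (dropped 5): sum 49, len 9
→ 6 (dropped 8): sum 47, len 9
Longest length seen: 10.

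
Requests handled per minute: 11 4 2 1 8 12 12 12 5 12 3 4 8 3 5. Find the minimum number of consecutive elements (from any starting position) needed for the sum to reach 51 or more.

Extend right; whenever the sum reaches 51, record the length and shrink from the left:
add 11: running sum 11 < 51
add 4: running sum 15 < 51
add 2: running sum 17 < 51
add 1: running sum 18 < 51
add 8: running sum 26 < 51
add 12: running sum 38 < 51
add 12: running sum 50 < 51
end 7: [4, 2, 1, 8, 12, 12, 12] sum 51, len 7
end 8: [2, 1, 8, 12, 12, 12, 5] sum 52, len 7
end 9: [12, 12, 12, 5, 12] sum 53, len 5
end 10: [12, 12, 12, 5, 12, 3] sum 56, len 6
end 11: [12, 12, 12, 5, 12, 3, 4] sum 60, len 7
end 12: [12, 12, 5, 12, 3, 4, 8] sum 56, len 7
end 13: [12, 12, 5, 12, 3, 4, 8, 3] sum 59, len 8
end 14: [12, 5, 12, 3, 4, 8, 3, 5] sum 52, len 8
Shortest qualifying length: 5.

5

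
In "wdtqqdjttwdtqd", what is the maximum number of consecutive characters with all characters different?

[w] len 1
[w, d] len 2
[w, d, t] len 3
[w, d, t, q] len 4
[q] len 1
[q, d] len 2
[q, d, j] len 3
[q, d, j, t] len 4
[t] len 1
[t, w] len 2
[t, w, d] len 3
[w, d, t] len 3
[w, d, t, q] len 4
[t, q, d] len 3
Longest all-distinct length: 4.

4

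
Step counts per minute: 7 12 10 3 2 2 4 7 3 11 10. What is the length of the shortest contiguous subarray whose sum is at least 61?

add 7: running sum 7 < 61
add 12: running sum 19 < 61
add 10: running sum 29 < 61
add 3: running sum 32 < 61
add 2: running sum 34 < 61
add 2: running sum 36 < 61
add 4: running sum 40 < 61
add 7: running sum 47 < 61
add 3: running sum 50 < 61
add 11: shortest ending here [7, 12, 10, 3, 2, 2, 4, 7, 3, 11] sum 61, len 10
add 10: shortest ending here [12, 10, 3, 2, 2, 4, 7, 3, 11, 10] sum 64, len 10
Shortest qualifying length: 10.

10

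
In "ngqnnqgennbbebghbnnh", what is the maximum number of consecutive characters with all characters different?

4

[n] len 1
[n, g] len 2
[n, g, q] len 3
[g, q, n] len 3
[n] len 1
[n, q] len 2
[n, q, g] len 3
[n, q, g, e] len 4
[q, g, e, n] len 4
[n] len 1
[n, b] len 2
[b] len 1
[b, e] len 2
[e, b] len 2
[e, b, g] len 3
[e, b, g, h] len 4
[g, h, b] len 3
[g, h, b, n] len 4
[n] len 1
[n, h] len 2
Longest all-distinct length: 4.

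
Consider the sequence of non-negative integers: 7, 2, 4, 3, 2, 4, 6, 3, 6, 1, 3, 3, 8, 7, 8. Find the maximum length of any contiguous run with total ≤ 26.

7

add 7: [7] sum 7, len 1
add 2: [7, 2] sum 9, len 2
add 4: [7, 2, 4] sum 13, len 3
add 3: [7, 2, 4, 3] sum 16, len 4
add 2: [7, 2, 4, 3, 2] sum 18, len 5
add 4: [7, 2, 4, 3, 2, 4] sum 22, len 6
add 6: [2, 4, 3, 2, 4, 6] sum 21, len 6
add 3: [2, 4, 3, 2, 4, 6, 3] sum 24, len 7
add 6: [3, 2, 4, 6, 3, 6] sum 24, len 6
add 1: [3, 2, 4, 6, 3, 6, 1] sum 25, len 7
add 3: [2, 4, 6, 3, 6, 1, 3] sum 25, len 7
add 3: [4, 6, 3, 6, 1, 3, 3] sum 26, len 7
add 8: [3, 6, 1, 3, 3, 8] sum 24, len 6
add 7: [1, 3, 3, 8, 7] sum 22, len 5
add 8: [3, 8, 7, 8] sum 26, len 4
Longest length seen: 7.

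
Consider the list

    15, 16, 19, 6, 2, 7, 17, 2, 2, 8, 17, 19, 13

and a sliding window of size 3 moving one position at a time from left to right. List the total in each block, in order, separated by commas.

50, 41, 27, 15, 26, 26, 21, 12, 27, 44, 49

Sliding a size-3 window across the 13 values:
(15, 16, 19) → sum 50
(16, 19, 6) → sum 41
(19, 6, 2) → sum 27
(6, 2, 7) → sum 15
(2, 7, 17) → sum 26
(7, 17, 2) → sum 26
(17, 2, 2) → sum 21
(2, 2, 8) → sum 12
(2, 8, 17) → sum 27
(8, 17, 19) → sum 44
(17, 19, 13) → sum 49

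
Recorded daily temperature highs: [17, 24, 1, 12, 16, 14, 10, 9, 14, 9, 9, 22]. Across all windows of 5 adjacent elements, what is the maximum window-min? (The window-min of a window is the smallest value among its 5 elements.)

9

(17, 24, 1, 12, 16) → min 1
(24, 1, 12, 16, 14) → min 1
(1, 12, 16, 14, 10) → min 1
(12, 16, 14, 10, 9) → min 9
(16, 14, 10, 9, 14) → min 9
(14, 10, 9, 14, 9) → min 9
(10, 9, 14, 9, 9) → min 9
(9, 14, 9, 9, 22) → min 9
Maximum of these is 9.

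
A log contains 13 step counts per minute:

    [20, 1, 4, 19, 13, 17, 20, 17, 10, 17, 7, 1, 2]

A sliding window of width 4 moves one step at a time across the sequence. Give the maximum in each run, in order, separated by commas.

Sliding a size-4 window across the 13 values:
20 1 4 19 → max 20
1 4 19 13 → max 19
4 19 13 17 → max 19
19 13 17 20 → max 20
13 17 20 17 → max 20
17 20 17 10 → max 20
20 17 10 17 → max 20
17 10 17 7 → max 17
10 17 7 1 → max 17
17 7 1 2 → max 17

20, 19, 19, 20, 20, 20, 20, 17, 17, 17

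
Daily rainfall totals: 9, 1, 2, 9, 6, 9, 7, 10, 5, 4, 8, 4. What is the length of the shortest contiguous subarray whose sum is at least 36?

add 9: running sum 9 < 36
add 1: running sum 10 < 36
add 2: running sum 12 < 36
add 9: running sum 21 < 36
add 6: running sum 27 < 36
end 5: [9, 1, 2, 9, 6, 9] sum 36, len 6
end 6: [9, 1, 2, 9, 6, 9, 7] sum 43, len 7
end 7: [9, 6, 9, 7, 10] sum 41, len 5
end 8: [6, 9, 7, 10, 5] sum 37, len 5
end 9: [6, 9, 7, 10, 5, 4] sum 41, len 6
end 10: [9, 7, 10, 5, 4, 8] sum 43, len 6
end 11: [7, 10, 5, 4, 8, 4] sum 38, len 6
Shortest qualifying length: 5.

5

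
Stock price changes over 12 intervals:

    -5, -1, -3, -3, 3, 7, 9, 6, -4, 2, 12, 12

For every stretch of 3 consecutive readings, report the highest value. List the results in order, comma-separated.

[-5, -1, -3] → max -1
[-1, -3, -3] → max -1
[-3, -3, 3] → max 3
[-3, 3, 7] → max 7
[3, 7, 9] → max 9
[7, 9, 6] → max 9
[9, 6, -4] → max 9
[6, -4, 2] → max 6
[-4, 2, 12] → max 12
[2, 12, 12] → max 12

-1, -1, 3, 7, 9, 9, 9, 6, 12, 12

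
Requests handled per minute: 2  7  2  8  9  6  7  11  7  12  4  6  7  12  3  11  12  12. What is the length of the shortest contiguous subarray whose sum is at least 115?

add 2: running sum 2 < 115
add 7: running sum 9 < 115
add 2: running sum 11 < 115
add 8: running sum 19 < 115
add 9: running sum 28 < 115
add 6: running sum 34 < 115
add 7: running sum 41 < 115
add 11: running sum 52 < 115
add 7: running sum 59 < 115
add 12: running sum 71 < 115
add 4: running sum 75 < 115
add 6: running sum 81 < 115
add 7: running sum 88 < 115
add 12: running sum 100 < 115
add 3: running sum 103 < 115
add 11: running sum 114 < 115
add 12: shortest ending here [8, 9, 6, 7, 11, 7, 12, 4, 6, 7, 12, 3, 11, 12] sum 115, len 14
add 12: shortest ending here [9, 6, 7, 11, 7, 12, 4, 6, 7, 12, 3, 11, 12, 12] sum 119, len 14
Shortest qualifying length: 14.

14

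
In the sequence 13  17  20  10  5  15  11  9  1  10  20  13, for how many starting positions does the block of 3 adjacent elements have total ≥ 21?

9

13 17 20 → sum 50  ≥ 21 ✓
17 20 10 → sum 47  ≥ 21 ✓
20 10 5 → sum 35  ≥ 21 ✓
10 5 15 → sum 30  ≥ 21 ✓
5 15 11 → sum 31  ≥ 21 ✓
15 11 9 → sum 35  ≥ 21 ✓
11 9 1 → sum 21  ≥ 21 ✓
9 1 10 → sum 20
1 10 20 → sum 31  ≥ 21 ✓
10 20 13 → sum 43  ≥ 21 ✓
9 windows satisfy the condition.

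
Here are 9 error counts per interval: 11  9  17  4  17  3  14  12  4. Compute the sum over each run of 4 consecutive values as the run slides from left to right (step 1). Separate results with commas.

41, 47, 41, 38, 46, 33

11 9 17 4 → sum 41
9 17 4 17 → sum 47
17 4 17 3 → sum 41
4 17 3 14 → sum 38
17 3 14 12 → sum 46
3 14 12 4 → sum 33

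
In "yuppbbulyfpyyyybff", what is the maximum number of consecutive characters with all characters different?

6

add y: [y] len 1
add u: [y, u] len 2
add p: [y, u, p] len 3
add p (repeat p, move left end past it): [p] len 1
add b: [p, b] len 2
add b (repeat b, move left end past it): [b] len 1
add u: [b, u] len 2
add l: [b, u, l] len 3
add y: [b, u, l, y] len 4
add f: [b, u, l, y, f] len 5
add p: [b, u, l, y, f, p] len 6
add y (repeat y, move left end past it): [f, p, y] len 3
add y (repeat y, move left end past it): [y] len 1
add y (repeat y, move left end past it): [y] len 1
add y (repeat y, move left end past it): [y] len 1
add b: [y, b] len 2
add f: [y, b, f] len 3
add f (repeat f, move left end past it): [f] len 1
Longest all-distinct length: 6.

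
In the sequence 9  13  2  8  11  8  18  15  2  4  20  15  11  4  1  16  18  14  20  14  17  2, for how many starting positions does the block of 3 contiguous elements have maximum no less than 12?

9 13 2 → max 13  ≥ 12 ✓
13 2 8 → max 13  ≥ 12 ✓
2 8 11 → max 11
8 11 8 → max 11
11 8 18 → max 18  ≥ 12 ✓
8 18 15 → max 18  ≥ 12 ✓
18 15 2 → max 18  ≥ 12 ✓
15 2 4 → max 15  ≥ 12 ✓
2 4 20 → max 20  ≥ 12 ✓
4 20 15 → max 20  ≥ 12 ✓
20 15 11 → max 20  ≥ 12 ✓
15 11 4 → max 15  ≥ 12 ✓
11 4 1 → max 11
4 1 16 → max 16  ≥ 12 ✓
1 16 18 → max 18  ≥ 12 ✓
16 18 14 → max 18  ≥ 12 ✓
18 14 20 → max 20  ≥ 12 ✓
14 20 14 → max 20  ≥ 12 ✓
20 14 17 → max 20  ≥ 12 ✓
14 17 2 → max 17  ≥ 12 ✓
17 windows satisfy the condition.

17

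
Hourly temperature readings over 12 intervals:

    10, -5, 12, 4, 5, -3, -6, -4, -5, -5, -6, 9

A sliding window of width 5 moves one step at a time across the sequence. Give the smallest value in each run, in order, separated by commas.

[10, -5, 12, 4, 5] → min -5
[-5, 12, 4, 5, -3] → min -5
[12, 4, 5, -3, -6] → min -6
[4, 5, -3, -6, -4] → min -6
[5, -3, -6, -4, -5] → min -6
[-3, -6, -4, -5, -5] → min -6
[-6, -4, -5, -5, -6] → min -6
[-4, -5, -5, -6, 9] → min -6

-5, -5, -6, -6, -6, -6, -6, -6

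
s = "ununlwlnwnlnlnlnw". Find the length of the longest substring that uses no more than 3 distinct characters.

14

Extend right; when distinct count exceeds 3, shrink from the left:
[u] 1 distinct, len 1
[u, n] 2 distinct, len 2
[u, n, u] 2 distinct, len 3
[u, n, u, n] 2 distinct, len 4
[u, n, u, n, l] 3 distinct, len 5
[n, l, w] 3 distinct, len 3
[n, l, w, l] 3 distinct, len 4
[n, l, w, l, n] 3 distinct, len 5
[n, l, w, l, n, w] 3 distinct, len 6
[n, l, w, l, n, w, n] 3 distinct, len 7
[n, l, w, l, n, w, n, l] 3 distinct, len 8
[n, l, w, l, n, w, n, l, n] 3 distinct, len 9
[n, l, w, l, n, w, n, l, n, l] 3 distinct, len 10
[n, l, w, l, n, w, n, l, n, l, n] 3 distinct, len 11
[n, l, w, l, n, w, n, l, n, l, n, l] 3 distinct, len 12
[n, l, w, l, n, w, n, l, n, l, n, l, n] 3 distinct, len 13
[n, l, w, l, n, w, n, l, n, l, n, l, n, w] 3 distinct, len 14
Longest length with ≤3 distinct: 14.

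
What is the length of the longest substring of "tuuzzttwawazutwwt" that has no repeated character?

5

add t: [t] len 1
add u: [t, u] len 2
add u (repeat u, move left end past it): [u] len 1
add z: [u, z] len 2
add z (repeat z, move left end past it): [z] len 1
add t: [z, t] len 2
add t (repeat t, move left end past it): [t] len 1
add w: [t, w] len 2
add a: [t, w, a] len 3
add w (repeat w, move left end past it): [a, w] len 2
add a (repeat a, move left end past it): [w, a] len 2
add z: [w, a, z] len 3
add u: [w, a, z, u] len 4
add t: [w, a, z, u, t] len 5
add w (repeat w, move left end past it): [a, z, u, t, w] len 5
add w (repeat w, move left end past it): [w] len 1
add t: [w, t] len 2
Longest all-distinct length: 5.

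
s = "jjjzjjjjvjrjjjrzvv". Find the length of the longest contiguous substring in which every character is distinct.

4

[j] len 1
[j] len 1
[j] len 1
[j, z] len 2
[z, j] len 2
[j] len 1
[j] len 1
[j] len 1
[j, v] len 2
[v, j] len 2
[v, j, r] len 3
[r, j] len 2
[j] len 1
[j] len 1
[j, r] len 2
[j, r, z] len 3
[j, r, z, v] len 4
[v] len 1
Longest all-distinct length: 4.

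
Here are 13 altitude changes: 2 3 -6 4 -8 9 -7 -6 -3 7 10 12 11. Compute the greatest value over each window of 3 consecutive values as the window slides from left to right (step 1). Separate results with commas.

3, 4, 4, 9, 9, 9, -3, 7, 10, 12, 12

(2, 3, -6) → max 3
(3, -6, 4) → max 4
(-6, 4, -8) → max 4
(4, -8, 9) → max 9
(-8, 9, -7) → max 9
(9, -7, -6) → max 9
(-7, -6, -3) → max -3
(-6, -3, 7) → max 7
(-3, 7, 10) → max 10
(7, 10, 12) → max 12
(10, 12, 11) → max 12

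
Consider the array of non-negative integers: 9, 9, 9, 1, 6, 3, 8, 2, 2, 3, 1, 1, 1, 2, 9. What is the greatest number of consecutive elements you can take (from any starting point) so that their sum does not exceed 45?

[9] sum 9 len 1
[9, 9] sum 18 len 2
[9, 9, 9] sum 27 len 3
[9, 9, 9, 1] sum 28 len 4
[9, 9, 9, 1, 6] sum 34 len 5
[9, 9, 9, 1, 6, 3] sum 37 len 6
[9, 9, 9, 1, 6, 3, 8] sum 45 len 7
[9, 9, 1, 6, 3, 8, 2] sum 38 len 7
[9, 9, 1, 6, 3, 8, 2, 2] sum 40 len 8
[9, 9, 1, 6, 3, 8, 2, 2, 3] sum 43 len 9
[9, 9, 1, 6, 3, 8, 2, 2, 3, 1] sum 44 len 10
[9, 9, 1, 6, 3, 8, 2, 2, 3, 1, 1] sum 45 len 11
[9, 1, 6, 3, 8, 2, 2, 3, 1, 1, 1] sum 37 len 11
[9, 1, 6, 3, 8, 2, 2, 3, 1, 1, 1, 2] sum 39 len 12
[1, 6, 3, 8, 2, 2, 3, 1, 1, 1, 2, 9] sum 39 len 12
Longest length seen: 12.

12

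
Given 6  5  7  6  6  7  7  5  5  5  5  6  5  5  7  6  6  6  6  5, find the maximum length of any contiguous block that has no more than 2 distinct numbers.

[6] 1 distinct, len 1
[6, 5] 2 distinct, len 2
[5, 7] 2 distinct, len 2
[7, 6] 2 distinct, len 2
[7, 6, 6] 2 distinct, len 3
[7, 6, 6, 7] 2 distinct, len 4
[7, 6, 6, 7, 7] 2 distinct, len 5
[7, 7, 5] 2 distinct, len 3
[7, 7, 5, 5] 2 distinct, len 4
[7, 7, 5, 5, 5] 2 distinct, len 5
[7, 7, 5, 5, 5, 5] 2 distinct, len 6
[5, 5, 5, 5, 6] 2 distinct, len 5
[5, 5, 5, 5, 6, 5] 2 distinct, len 6
[5, 5, 5, 5, 6, 5, 5] 2 distinct, len 7
[5, 5, 7] 2 distinct, len 3
[7, 6] 2 distinct, len 2
[7, 6, 6] 2 distinct, len 3
[7, 6, 6, 6] 2 distinct, len 4
[7, 6, 6, 6, 6] 2 distinct, len 5
[6, 6, 6, 6, 5] 2 distinct, len 5
Longest length with ≤2 distinct: 7.

7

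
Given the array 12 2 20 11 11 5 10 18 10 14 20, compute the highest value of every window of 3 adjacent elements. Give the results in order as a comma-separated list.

[12, 2, 20] → max 20
[2, 20, 11] → max 20
[20, 11, 11] → max 20
[11, 11, 5] → max 11
[11, 5, 10] → max 11
[5, 10, 18] → max 18
[10, 18, 10] → max 18
[18, 10, 14] → max 18
[10, 14, 20] → max 20

20, 20, 20, 11, 11, 18, 18, 18, 20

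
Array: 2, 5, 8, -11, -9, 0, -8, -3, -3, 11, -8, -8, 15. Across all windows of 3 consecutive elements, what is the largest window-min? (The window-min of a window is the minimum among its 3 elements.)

[2, 5, 8] → min 2
[5, 8, -11] → min -11
[8, -11, -9] → min -11
[-11, -9, 0] → min -11
[-9, 0, -8] → min -9
[0, -8, -3] → min -8
[-8, -3, -3] → min -8
[-3, -3, 11] → min -3
[-3, 11, -8] → min -8
[11, -8, -8] → min -8
[-8, -8, 15] → min -8
Largest of these is 2.

2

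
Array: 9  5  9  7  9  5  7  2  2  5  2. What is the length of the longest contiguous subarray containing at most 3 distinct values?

[9] 1 distinct, len 1
[9, 5] 2 distinct, len 2
[9, 5, 9] 2 distinct, len 3
[9, 5, 9, 7] 3 distinct, len 4
[9, 5, 9, 7, 9] 3 distinct, len 5
[9, 5, 9, 7, 9, 5] 3 distinct, len 6
[9, 5, 9, 7, 9, 5, 7] 3 distinct, len 7
[5, 7, 2] 3 distinct, len 3
[5, 7, 2, 2] 3 distinct, len 4
[5, 7, 2, 2, 5] 3 distinct, len 5
[5, 7, 2, 2, 5, 2] 3 distinct, len 6
Longest length with ≤3 distinct: 7.

7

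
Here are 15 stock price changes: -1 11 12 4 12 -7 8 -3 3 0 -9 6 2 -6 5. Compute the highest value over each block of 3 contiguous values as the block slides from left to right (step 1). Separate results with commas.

12, 12, 12, 12, 12, 8, 8, 3, 3, 6, 6, 6, 5

(-1, 11, 12) → max 12
(11, 12, 4) → max 12
(12, 4, 12) → max 12
(4, 12, -7) → max 12
(12, -7, 8) → max 12
(-7, 8, -3) → max 8
(8, -3, 3) → max 8
(-3, 3, 0) → max 3
(3, 0, -9) → max 3
(0, -9, 6) → max 6
(-9, 6, 2) → max 6
(6, 2, -6) → max 6
(2, -6, 5) → max 5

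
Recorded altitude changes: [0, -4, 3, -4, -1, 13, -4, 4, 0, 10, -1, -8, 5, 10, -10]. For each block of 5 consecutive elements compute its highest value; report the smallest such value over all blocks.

3

(0, -4, 3, -4, -1) → max 3
(-4, 3, -4, -1, 13) → max 13
(3, -4, -1, 13, -4) → max 13
(-4, -1, 13, -4, 4) → max 13
(-1, 13, -4, 4, 0) → max 13
(13, -4, 4, 0, 10) → max 13
(-4, 4, 0, 10, -1) → max 10
(4, 0, 10, -1, -8) → max 10
(0, 10, -1, -8, 5) → max 10
(10, -1, -8, 5, 10) → max 10
(-1, -8, 5, 10, -10) → max 10
Smallest of these is 3.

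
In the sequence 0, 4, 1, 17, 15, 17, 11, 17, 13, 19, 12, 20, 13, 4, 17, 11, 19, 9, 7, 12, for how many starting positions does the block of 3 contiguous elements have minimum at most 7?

(0, 4, 1) → min 0  ≤ 7 ✓
(4, 1, 17) → min 1  ≤ 7 ✓
(1, 17, 15) → min 1  ≤ 7 ✓
(17, 15, 17) → min 15
(15, 17, 11) → min 11
(17, 11, 17) → min 11
(11, 17, 13) → min 11
(17, 13, 19) → min 13
(13, 19, 12) → min 12
(19, 12, 20) → min 12
(12, 20, 13) → min 12
(20, 13, 4) → min 4  ≤ 7 ✓
(13, 4, 17) → min 4  ≤ 7 ✓
(4, 17, 11) → min 4  ≤ 7 ✓
(17, 11, 19) → min 11
(11, 19, 9) → min 9
(19, 9, 7) → min 7  ≤ 7 ✓
(9, 7, 12) → min 7  ≤ 7 ✓
8 windows satisfy the condition.

8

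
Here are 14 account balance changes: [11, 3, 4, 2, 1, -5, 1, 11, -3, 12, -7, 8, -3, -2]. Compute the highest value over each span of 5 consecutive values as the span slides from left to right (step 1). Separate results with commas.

11 3 4 2 1 → max 11
3 4 2 1 -5 → max 4
4 2 1 -5 1 → max 4
2 1 -5 1 11 → max 11
1 -5 1 11 -3 → max 11
-5 1 11 -3 12 → max 12
1 11 -3 12 -7 → max 12
11 -3 12 -7 8 → max 12
-3 12 -7 8 -3 → max 12
12 -7 8 -3 -2 → max 12

11, 4, 4, 11, 11, 12, 12, 12, 12, 12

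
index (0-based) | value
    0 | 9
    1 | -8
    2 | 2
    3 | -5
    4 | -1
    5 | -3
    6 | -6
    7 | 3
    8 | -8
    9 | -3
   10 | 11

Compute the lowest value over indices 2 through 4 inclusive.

Elements at indices 2..4: 2, -5, -1
min(2, -5, -1) = -5

-5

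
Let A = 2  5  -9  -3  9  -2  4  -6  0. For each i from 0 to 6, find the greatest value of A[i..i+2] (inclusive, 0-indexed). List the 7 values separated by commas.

5, 5, 9, 9, 9, 4, 4

[2, 5, -9] → max 5
[5, -9, -3] → max 5
[-9, -3, 9] → max 9
[-3, 9, -2] → max 9
[9, -2, 4] → max 9
[-2, 4, -6] → max 4
[4, -6, 0] → max 4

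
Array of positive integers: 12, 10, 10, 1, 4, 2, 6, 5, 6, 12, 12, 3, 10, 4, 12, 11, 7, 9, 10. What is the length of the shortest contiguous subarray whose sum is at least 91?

Extend right; whenever the sum reaches 91, record the length and shrink from the left:
add 12: running sum 12 < 91
add 10: running sum 22 < 91
add 10: running sum 32 < 91
add 1: running sum 33 < 91
add 4: running sum 37 < 91
add 2: running sum 39 < 91
add 6: running sum 45 < 91
add 5: running sum 50 < 91
add 6: running sum 56 < 91
add 12: running sum 68 < 91
add 12: running sum 80 < 91
add 3: running sum 83 < 91
add 10: shortest ending here [12, 10, 10, 1, 4, 2, 6, 5, 6, 12, 12, 3, 10] sum 93, len 13
add 4: shortest ending here [12, 10, 10, 1, 4, 2, 6, 5, 6, 12, 12, 3, 10, 4] sum 97, len 14
add 12: shortest ending here [10, 10, 1, 4, 2, 6, 5, 6, 12, 12, 3, 10, 4, 12] sum 97, len 14
add 11: shortest ending here [10, 1, 4, 2, 6, 5, 6, 12, 12, 3, 10, 4, 12, 11] sum 98, len 14
add 7: shortest ending here [4, 2, 6, 5, 6, 12, 12, 3, 10, 4, 12, 11, 7] sum 94, len 13
add 9: shortest ending here [5, 6, 12, 12, 3, 10, 4, 12, 11, 7, 9] sum 91, len 11
add 10: shortest ending here [6, 12, 12, 3, 10, 4, 12, 11, 7, 9, 10] sum 96, len 11
Shortest qualifying length: 11.

11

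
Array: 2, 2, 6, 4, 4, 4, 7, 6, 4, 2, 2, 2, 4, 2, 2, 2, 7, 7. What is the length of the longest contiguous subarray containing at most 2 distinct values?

Extend right; when distinct count exceeds 2, shrink from the left:
[2] 1 distinct, len 1
[2, 2] 1 distinct, len 2
[2, 2, 6] 2 distinct, len 3
[6, 4] 2 distinct, len 2
[6, 4, 4] 2 distinct, len 3
[6, 4, 4, 4] 2 distinct, len 4
[4, 4, 4, 7] 2 distinct, len 4
[7, 6] 2 distinct, len 2
[6, 4] 2 distinct, len 2
[4, 2] 2 distinct, len 2
[4, 2, 2] 2 distinct, len 3
[4, 2, 2, 2] 2 distinct, len 4
[4, 2, 2, 2, 4] 2 distinct, len 5
[4, 2, 2, 2, 4, 2] 2 distinct, len 6
[4, 2, 2, 2, 4, 2, 2] 2 distinct, len 7
[4, 2, 2, 2, 4, 2, 2, 2] 2 distinct, len 8
[2, 2, 2, 7] 2 distinct, len 4
[2, 2, 2, 7, 7] 2 distinct, len 5
Longest length with ≤2 distinct: 8.

8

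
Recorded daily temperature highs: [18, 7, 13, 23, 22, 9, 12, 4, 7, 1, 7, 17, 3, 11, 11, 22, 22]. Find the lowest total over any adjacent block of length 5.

(18, 7, 13, 23, 22) → sum 83
(7, 13, 23, 22, 9) → sum 74
(13, 23, 22, 9, 12) → sum 79
(23, 22, 9, 12, 4) → sum 70
(22, 9, 12, 4, 7) → sum 54
(9, 12, 4, 7, 1) → sum 33
(12, 4, 7, 1, 7) → sum 31
(4, 7, 1, 7, 17) → sum 36
(7, 1, 7, 17, 3) → sum 35
(1, 7, 17, 3, 11) → sum 39
(7, 17, 3, 11, 11) → sum 49
(17, 3, 11, 11, 22) → sum 64
(3, 11, 11, 22, 22) → sum 69
Lowest of these is 31.

31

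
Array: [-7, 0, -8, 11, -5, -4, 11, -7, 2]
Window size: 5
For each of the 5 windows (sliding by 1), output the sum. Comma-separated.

[-7, 0, -8, 11, -5] → sum -9
[0, -8, 11, -5, -4] → sum -6
[-8, 11, -5, -4, 11] → sum 5
[11, -5, -4, 11, -7] → sum 6
[-5, -4, 11, -7, 2] → sum -3

-9, -6, 5, 6, -3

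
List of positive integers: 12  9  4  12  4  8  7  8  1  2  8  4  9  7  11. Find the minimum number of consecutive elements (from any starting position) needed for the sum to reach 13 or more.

2

add 12: running sum 12 < 13
end 1: [12, 9] sum 21, len 2
end 2: [9, 4] sum 13, len 2
end 3: [4, 12] sum 16, len 2
end 4: [12, 4] sum 16, len 2
end 5: [12, 4, 8] sum 24, len 3
end 6: [8, 7] sum 15, len 2
end 7: [7, 8] sum 15, len 2
end 8: [7, 8, 1] sum 16, len 3
end 9: [7, 8, 1, 2] sum 18, len 4
end 10: [8, 1, 2, 8] sum 19, len 4
end 11: [2, 8, 4] sum 14, len 3
end 12: [4, 9] sum 13, len 2
end 13: [9, 7] sum 16, len 2
end 14: [7, 11] sum 18, len 2
Shortest qualifying length: 2.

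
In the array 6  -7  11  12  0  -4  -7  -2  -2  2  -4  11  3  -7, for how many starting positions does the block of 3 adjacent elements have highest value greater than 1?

9

(6, -7, 11) → max 11  > 1 ✓
(-7, 11, 12) → max 12  > 1 ✓
(11, 12, 0) → max 12  > 1 ✓
(12, 0, -4) → max 12  > 1 ✓
(0, -4, -7) → max 0
(-4, -7, -2) → max -2
(-7, -2, -2) → max -2
(-2, -2, 2) → max 2  > 1 ✓
(-2, 2, -4) → max 2  > 1 ✓
(2, -4, 11) → max 11  > 1 ✓
(-4, 11, 3) → max 11  > 1 ✓
(11, 3, -7) → max 11  > 1 ✓
9 windows satisfy the condition.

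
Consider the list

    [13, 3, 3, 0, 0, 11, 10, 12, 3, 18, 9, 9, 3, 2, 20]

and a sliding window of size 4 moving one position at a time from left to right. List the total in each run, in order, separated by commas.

19, 6, 14, 21, 33, 36, 43, 42, 39, 39, 23, 34

[13, 3, 3, 0] → sum 19
[3, 3, 0, 0] → sum 6
[3, 0, 0, 11] → sum 14
[0, 0, 11, 10] → sum 21
[0, 11, 10, 12] → sum 33
[11, 10, 12, 3] → sum 36
[10, 12, 3, 18] → sum 43
[12, 3, 18, 9] → sum 42
[3, 18, 9, 9] → sum 39
[18, 9, 9, 3] → sum 39
[9, 9, 3, 2] → sum 23
[9, 3, 2, 20] → sum 34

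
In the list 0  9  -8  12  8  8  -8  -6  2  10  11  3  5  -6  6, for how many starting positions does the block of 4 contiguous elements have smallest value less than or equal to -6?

(0, 9, -8, 12) → min -8  ≤ -6 ✓
(9, -8, 12, 8) → min -8  ≤ -6 ✓
(-8, 12, 8, 8) → min -8  ≤ -6 ✓
(12, 8, 8, -8) → min -8  ≤ -6 ✓
(8, 8, -8, -6) → min -8  ≤ -6 ✓
(8, -8, -6, 2) → min -8  ≤ -6 ✓
(-8, -6, 2, 10) → min -8  ≤ -6 ✓
(-6, 2, 10, 11) → min -6  ≤ -6 ✓
(2, 10, 11, 3) → min 2
(10, 11, 3, 5) → min 3
(11, 3, 5, -6) → min -6  ≤ -6 ✓
(3, 5, -6, 6) → min -6  ≤ -6 ✓
10 windows satisfy the condition.

10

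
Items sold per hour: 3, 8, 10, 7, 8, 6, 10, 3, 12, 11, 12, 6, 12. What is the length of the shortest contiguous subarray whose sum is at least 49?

5

add 3: running sum 3 < 49
add 8: running sum 11 < 49
add 10: running sum 21 < 49
add 7: running sum 28 < 49
add 8: running sum 36 < 49
add 6: running sum 42 < 49
add 10: shortest ending here [8, 10, 7, 8, 6, 10] sum 49, len 6
add 3: shortest ending here [8, 10, 7, 8, 6, 10, 3] sum 52, len 7
add 12: shortest ending here [10, 7, 8, 6, 10, 3, 12] sum 56, len 7
add 11: shortest ending here [8, 6, 10, 3, 12, 11] sum 50, len 6
add 12: shortest ending here [6, 10, 3, 12, 11, 12] sum 54, len 6
add 6: shortest ending here [10, 3, 12, 11, 12, 6] sum 54, len 6
add 12: shortest ending here [12, 11, 12, 6, 12] sum 53, len 5
Shortest qualifying length: 5.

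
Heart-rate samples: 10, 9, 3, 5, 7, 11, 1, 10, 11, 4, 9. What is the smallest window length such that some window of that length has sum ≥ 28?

4

add 10: running sum 10 < 28
add 9: running sum 19 < 28
add 3: running sum 22 < 28
add 5: running sum 27 < 28
end 4: [10, 9, 3, 5, 7] sum 34, len 5
end 5: [9, 3, 5, 7, 11] sum 35, len 5
end 6: [9, 3, 5, 7, 11, 1] sum 36, len 6
end 7: [7, 11, 1, 10] sum 29, len 4
end 8: [11, 1, 10, 11] sum 33, len 4
end 9: [11, 1, 10, 11, 4] sum 37, len 5
end 10: [10, 11, 4, 9] sum 34, len 4
Shortest qualifying length: 4.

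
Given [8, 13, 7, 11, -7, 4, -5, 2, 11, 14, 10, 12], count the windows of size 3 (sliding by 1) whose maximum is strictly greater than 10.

(8, 13, 7) → max 13  > 10 ✓
(13, 7, 11) → max 13  > 10 ✓
(7, 11, -7) → max 11  > 10 ✓
(11, -7, 4) → max 11  > 10 ✓
(-7, 4, -5) → max 4
(4, -5, 2) → max 4
(-5, 2, 11) → max 11  > 10 ✓
(2, 11, 14) → max 14  > 10 ✓
(11, 14, 10) → max 14  > 10 ✓
(14, 10, 12) → max 14  > 10 ✓
8 windows satisfy the condition.

8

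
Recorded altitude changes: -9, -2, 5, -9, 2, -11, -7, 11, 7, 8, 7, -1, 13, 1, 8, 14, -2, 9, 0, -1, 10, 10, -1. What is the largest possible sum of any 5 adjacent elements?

Each size-5 window and its sum:
-9 -2 5 -9 2 → sum -13
-2 5 -9 2 -11 → sum -15
5 -9 2 -11 -7 → sum -20
-9 2 -11 -7 11 → sum -14
2 -11 -7 11 7 → sum 2
-11 -7 11 7 8 → sum 8
-7 11 7 8 7 → sum 26
11 7 8 7 -1 → sum 32
7 8 7 -1 13 → sum 34
8 7 -1 13 1 → sum 28
7 -1 13 1 8 → sum 28
-1 13 1 8 14 → sum 35
13 1 8 14 -2 → sum 34
1 8 14 -2 9 → sum 30
8 14 -2 9 0 → sum 29
14 -2 9 0 -1 → sum 20
-2 9 0 -1 10 → sum 16
9 0 -1 10 10 → sum 28
0 -1 10 10 -1 → sum 18
Largest of these is 35.

35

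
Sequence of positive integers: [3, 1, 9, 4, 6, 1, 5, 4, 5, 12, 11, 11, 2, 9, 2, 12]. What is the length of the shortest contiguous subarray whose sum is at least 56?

7

Extend right; whenever the sum reaches 56, record the length and shrink from the left:
add 3: running sum 3 < 56
add 1: running sum 4 < 56
add 9: running sum 13 < 56
add 4: running sum 17 < 56
add 6: running sum 23 < 56
add 1: running sum 24 < 56
add 5: running sum 29 < 56
add 4: running sum 33 < 56
add 5: running sum 38 < 56
add 12: running sum 50 < 56
end 10: [9, 4, 6, 1, 5, 4, 5, 12, 11] sum 57, len 9
end 11: [4, 6, 1, 5, 4, 5, 12, 11, 11] sum 59, len 9
end 12: [6, 1, 5, 4, 5, 12, 11, 11, 2] sum 57, len 9
end 13: [5, 4, 5, 12, 11, 11, 2, 9] sum 59, len 8
end 14: [4, 5, 12, 11, 11, 2, 9, 2] sum 56, len 8
end 15: [12, 11, 11, 2, 9, 2, 12] sum 59, len 7
Shortest qualifying length: 7.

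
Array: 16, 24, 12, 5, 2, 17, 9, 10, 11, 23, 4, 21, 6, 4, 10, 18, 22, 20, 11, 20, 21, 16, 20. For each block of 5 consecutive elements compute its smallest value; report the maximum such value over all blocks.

[16, 24, 12, 5, 2] → min 2
[24, 12, 5, 2, 17] → min 2
[12, 5, 2, 17, 9] → min 2
[5, 2, 17, 9, 10] → min 2
[2, 17, 9, 10, 11] → min 2
[17, 9, 10, 11, 23] → min 9
[9, 10, 11, 23, 4] → min 4
[10, 11, 23, 4, 21] → min 4
[11, 23, 4, 21, 6] → min 4
[23, 4, 21, 6, 4] → min 4
[4, 21, 6, 4, 10] → min 4
[21, 6, 4, 10, 18] → min 4
[6, 4, 10, 18, 22] → min 4
[4, 10, 18, 22, 20] → min 4
[10, 18, 22, 20, 11] → min 10
[18, 22, 20, 11, 20] → min 11
[22, 20, 11, 20, 21] → min 11
[20, 11, 20, 21, 16] → min 11
[11, 20, 21, 16, 20] → min 11
Maximum of these is 11.

11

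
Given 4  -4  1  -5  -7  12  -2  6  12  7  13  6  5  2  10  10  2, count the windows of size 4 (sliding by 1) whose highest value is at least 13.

4 -4 1 -5 → max 4
-4 1 -5 -7 → max 1
1 -5 -7 12 → max 12
-5 -7 12 -2 → max 12
-7 12 -2 6 → max 12
12 -2 6 12 → max 12
-2 6 12 7 → max 12
6 12 7 13 → max 13  ≥ 13 ✓
12 7 13 6 → max 13  ≥ 13 ✓
7 13 6 5 → max 13  ≥ 13 ✓
13 6 5 2 → max 13  ≥ 13 ✓
6 5 2 10 → max 10
5 2 10 10 → max 10
2 10 10 2 → max 10
4 windows satisfy the condition.

4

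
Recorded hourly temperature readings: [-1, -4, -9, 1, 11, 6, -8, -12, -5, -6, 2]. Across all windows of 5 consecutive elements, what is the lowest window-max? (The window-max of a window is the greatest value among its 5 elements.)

2

(-1, -4, -9, 1, 11) → max 11
(-4, -9, 1, 11, 6) → max 11
(-9, 1, 11, 6, -8) → max 11
(1, 11, 6, -8, -12) → max 11
(11, 6, -8, -12, -5) → max 11
(6, -8, -12, -5, -6) → max 6
(-8, -12, -5, -6, 2) → max 2
Lowest of these is 2.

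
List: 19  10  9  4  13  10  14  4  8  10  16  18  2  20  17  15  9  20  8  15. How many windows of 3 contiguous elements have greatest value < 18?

(19, 10, 9) → max 19
(10, 9, 4) → max 10  < 18 ✓
(9, 4, 13) → max 13  < 18 ✓
(4, 13, 10) → max 13  < 18 ✓
(13, 10, 14) → max 14  < 18 ✓
(10, 14, 4) → max 14  < 18 ✓
(14, 4, 8) → max 14  < 18 ✓
(4, 8, 10) → max 10  < 18 ✓
(8, 10, 16) → max 16  < 18 ✓
(10, 16, 18) → max 18
(16, 18, 2) → max 18
(18, 2, 20) → max 20
(2, 20, 17) → max 20
(20, 17, 15) → max 20
(17, 15, 9) → max 17  < 18 ✓
(15, 9, 20) → max 20
(9, 20, 8) → max 20
(20, 8, 15) → max 20
9 windows satisfy the condition.

9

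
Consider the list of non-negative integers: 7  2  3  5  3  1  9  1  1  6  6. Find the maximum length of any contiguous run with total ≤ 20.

Extend to the right; shrink from the left whenever the sum exceeds 20:
→ 7: sum 7, len 1
→ 2: sum 9, len 2
→ 3: sum 12, len 3
→ 5: sum 17, len 4
→ 3: sum 20, len 5
→ 1 (dropped 7): sum 14, len 5
→ 9 (dropped 2, 3): sum 18, len 4
→ 1: sum 19, len 5
→ 1: sum 20, len 6
→ 6 (dropped 5, 3): sum 18, len 5
→ 6 (dropped 1, 9): sum 14, len 4
Longest length seen: 6.

6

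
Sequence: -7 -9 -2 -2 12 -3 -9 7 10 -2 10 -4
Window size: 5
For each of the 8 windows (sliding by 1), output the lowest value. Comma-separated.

-9, -9, -9, -9, -9, -9, -9, -4

[-7, -9, -2, -2, 12] → min -9
[-9, -2, -2, 12, -3] → min -9
[-2, -2, 12, -3, -9] → min -9
[-2, 12, -3, -9, 7] → min -9
[12, -3, -9, 7, 10] → min -9
[-3, -9, 7, 10, -2] → min -9
[-9, 7, 10, -2, 10] → min -9
[7, 10, -2, 10, -4] → min -4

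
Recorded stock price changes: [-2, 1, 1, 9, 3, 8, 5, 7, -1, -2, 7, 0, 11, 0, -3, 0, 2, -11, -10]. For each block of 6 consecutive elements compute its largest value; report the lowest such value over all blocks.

2

(-2, 1, 1, 9, 3, 8) → max 9
(1, 1, 9, 3, 8, 5) → max 9
(1, 9, 3, 8, 5, 7) → max 9
(9, 3, 8, 5, 7, -1) → max 9
(3, 8, 5, 7, -1, -2) → max 8
(8, 5, 7, -1, -2, 7) → max 8
(5, 7, -1, -2, 7, 0) → max 7
(7, -1, -2, 7, 0, 11) → max 11
(-1, -2, 7, 0, 11, 0) → max 11
(-2, 7, 0, 11, 0, -3) → max 11
(7, 0, 11, 0, -3, 0) → max 11
(0, 11, 0, -3, 0, 2) → max 11
(11, 0, -3, 0, 2, -11) → max 11
(0, -3, 0, 2, -11, -10) → max 2
Lowest of these is 2.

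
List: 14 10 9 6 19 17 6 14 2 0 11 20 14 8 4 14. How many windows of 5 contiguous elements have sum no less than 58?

5

[14, 10, 9, 6, 19] → sum 58  ≥ 58 ✓
[10, 9, 6, 19, 17] → sum 61  ≥ 58 ✓
[9, 6, 19, 17, 6] → sum 57
[6, 19, 17, 6, 14] → sum 62  ≥ 58 ✓
[19, 17, 6, 14, 2] → sum 58  ≥ 58 ✓
[17, 6, 14, 2, 0] → sum 39
[6, 14, 2, 0, 11] → sum 33
[14, 2, 0, 11, 20] → sum 47
[2, 0, 11, 20, 14] → sum 47
[0, 11, 20, 14, 8] → sum 53
[11, 20, 14, 8, 4] → sum 57
[20, 14, 8, 4, 14] → sum 60  ≥ 58 ✓
5 windows satisfy the condition.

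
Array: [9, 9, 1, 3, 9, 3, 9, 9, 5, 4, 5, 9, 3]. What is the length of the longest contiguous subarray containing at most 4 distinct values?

10

add 9: window [9] (1 distinct), len 1
add 9: window [9, 9] (1 distinct), len 2
add 1: window [9, 9, 1] (2 distinct), len 3
add 3: window [9, 9, 1, 3] (3 distinct), len 4
add 9: window [9, 9, 1, 3, 9] (3 distinct), len 5
add 3: window [9, 9, 1, 3, 9, 3] (3 distinct), len 6
add 9: window [9, 9, 1, 3, 9, 3, 9] (3 distinct), len 7
add 9: window [9, 9, 1, 3, 9, 3, 9, 9] (3 distinct), len 8
add 5: window [9, 9, 1, 3, 9, 3, 9, 9, 5] (4 distinct), len 9
add 4: window [3, 9, 3, 9, 9, 5, 4] (4 distinct), len 7
add 5: window [3, 9, 3, 9, 9, 5, 4, 5] (4 distinct), len 8
add 9: window [3, 9, 3, 9, 9, 5, 4, 5, 9] (4 distinct), len 9
add 3: window [3, 9, 3, 9, 9, 5, 4, 5, 9, 3] (4 distinct), len 10
Longest length with ≤4 distinct: 10.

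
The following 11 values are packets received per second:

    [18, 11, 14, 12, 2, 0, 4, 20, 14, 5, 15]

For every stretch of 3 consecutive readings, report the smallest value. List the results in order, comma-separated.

11, 11, 2, 0, 0, 0, 4, 5, 5

[18, 11, 14] → min 11
[11, 14, 12] → min 11
[14, 12, 2] → min 2
[12, 2, 0] → min 0
[2, 0, 4] → min 0
[0, 4, 20] → min 0
[4, 20, 14] → min 4
[20, 14, 5] → min 5
[14, 5, 15] → min 5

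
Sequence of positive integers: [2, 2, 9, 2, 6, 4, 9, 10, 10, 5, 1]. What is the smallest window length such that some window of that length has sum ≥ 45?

7

add 2: running sum 2 < 45
add 2: running sum 4 < 45
add 9: running sum 13 < 45
add 2: running sum 15 < 45
add 6: running sum 21 < 45
add 4: running sum 25 < 45
add 9: running sum 34 < 45
add 10: running sum 44 < 45
add 10: shortest ending here [9, 2, 6, 4, 9, 10, 10] sum 50, len 7
add 5: shortest ending here [2, 6, 4, 9, 10, 10, 5] sum 46, len 7
add 1: shortest ending here [6, 4, 9, 10, 10, 5, 1] sum 45, len 7
Shortest qualifying length: 7.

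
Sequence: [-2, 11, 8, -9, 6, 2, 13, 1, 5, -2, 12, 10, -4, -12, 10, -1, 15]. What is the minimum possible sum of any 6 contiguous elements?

9

[-2, 11, 8, -9, 6, 2] → sum 16
[11, 8, -9, 6, 2, 13] → sum 31
[8, -9, 6, 2, 13, 1] → sum 21
[-9, 6, 2, 13, 1, 5] → sum 18
[6, 2, 13, 1, 5, -2] → sum 25
[2, 13, 1, 5, -2, 12] → sum 31
[13, 1, 5, -2, 12, 10] → sum 39
[1, 5, -2, 12, 10, -4] → sum 22
[5, -2, 12, 10, -4, -12] → sum 9
[-2, 12, 10, -4, -12, 10] → sum 14
[12, 10, -4, -12, 10, -1] → sum 15
[10, -4, -12, 10, -1, 15] → sum 18
Minimum of these is 9.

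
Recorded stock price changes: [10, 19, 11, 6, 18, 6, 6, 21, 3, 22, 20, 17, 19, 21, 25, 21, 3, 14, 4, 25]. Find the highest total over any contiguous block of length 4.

10 19 11 6 → sum 46
19 11 6 18 → sum 54
11 6 18 6 → sum 41
6 18 6 6 → sum 36
18 6 6 21 → sum 51
6 6 21 3 → sum 36
6 21 3 22 → sum 52
21 3 22 20 → sum 66
3 22 20 17 → sum 62
22 20 17 19 → sum 78
20 17 19 21 → sum 77
17 19 21 25 → sum 82
19 21 25 21 → sum 86
21 25 21 3 → sum 70
25 21 3 14 → sum 63
21 3 14 4 → sum 42
3 14 4 25 → sum 46
Highest of these is 86.

86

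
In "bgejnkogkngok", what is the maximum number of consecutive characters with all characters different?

7

[b] len 1
[b, g] len 2
[b, g, e] len 3
[b, g, e, j] len 4
[b, g, e, j, n] len 5
[b, g, e, j, n, k] len 6
[b, g, e, j, n, k, o] len 7
[e, j, n, k, o, g] len 6
[o, g, k] len 3
[o, g, k, n] len 4
[k, n, g] len 3
[k, n, g, o] len 4
[n, g, o, k] len 4
Longest all-distinct length: 7.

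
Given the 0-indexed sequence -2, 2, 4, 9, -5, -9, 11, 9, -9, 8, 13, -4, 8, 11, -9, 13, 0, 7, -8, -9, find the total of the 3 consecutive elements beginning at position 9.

Elements at indices 9..11: 8, 13, -4
sum(8, 13, -4) = 17

17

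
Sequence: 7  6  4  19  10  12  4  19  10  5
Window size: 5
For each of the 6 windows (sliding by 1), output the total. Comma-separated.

46, 51, 49, 64, 55, 50

7 6 4 19 10 → sum 46
6 4 19 10 12 → sum 51
4 19 10 12 4 → sum 49
19 10 12 4 19 → sum 64
10 12 4 19 10 → sum 55
12 4 19 10 5 → sum 50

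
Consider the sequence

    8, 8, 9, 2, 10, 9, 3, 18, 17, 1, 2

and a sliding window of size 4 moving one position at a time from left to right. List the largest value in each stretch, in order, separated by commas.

9, 10, 10, 10, 18, 18, 18, 18

8 8 9 2 → max 9
8 9 2 10 → max 10
9 2 10 9 → max 10
2 10 9 3 → max 10
10 9 3 18 → max 18
9 3 18 17 → max 18
3 18 17 1 → max 18
18 17 1 2 → max 18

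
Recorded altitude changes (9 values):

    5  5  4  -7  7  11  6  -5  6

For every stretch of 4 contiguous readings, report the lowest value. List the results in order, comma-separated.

-7, -7, -7, -7, -5, -5

[5, 5, 4, -7] → min -7
[5, 4, -7, 7] → min -7
[4, -7, 7, 11] → min -7
[-7, 7, 11, 6] → min -7
[7, 11, 6, -5] → min -5
[11, 6, -5, 6] → min -5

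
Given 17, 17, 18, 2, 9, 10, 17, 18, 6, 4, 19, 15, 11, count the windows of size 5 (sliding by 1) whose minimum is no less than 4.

(17, 17, 18, 2, 9) → min 2
(17, 18, 2, 9, 10) → min 2
(18, 2, 9, 10, 17) → min 2
(2, 9, 10, 17, 18) → min 2
(9, 10, 17, 18, 6) → min 6  ≥ 4 ✓
(10, 17, 18, 6, 4) → min 4  ≥ 4 ✓
(17, 18, 6, 4, 19) → min 4  ≥ 4 ✓
(18, 6, 4, 19, 15) → min 4  ≥ 4 ✓
(6, 4, 19, 15, 11) → min 4  ≥ 4 ✓
5 windows satisfy the condition.

5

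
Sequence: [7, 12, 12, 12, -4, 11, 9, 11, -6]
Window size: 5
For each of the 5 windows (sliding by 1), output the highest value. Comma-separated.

[7, 12, 12, 12, -4] → max 12
[12, 12, 12, -4, 11] → max 12
[12, 12, -4, 11, 9] → max 12
[12, -4, 11, 9, 11] → max 12
[-4, 11, 9, 11, -6] → max 11

12, 12, 12, 12, 11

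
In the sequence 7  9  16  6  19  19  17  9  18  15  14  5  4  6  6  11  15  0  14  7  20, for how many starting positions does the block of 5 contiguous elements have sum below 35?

1

[7, 9, 16, 6, 19] → sum 57
[9, 16, 6, 19, 19] → sum 69
[16, 6, 19, 19, 17] → sum 77
[6, 19, 19, 17, 9] → sum 70
[19, 19, 17, 9, 18] → sum 82
[19, 17, 9, 18, 15] → sum 78
[17, 9, 18, 15, 14] → sum 73
[9, 18, 15, 14, 5] → sum 61
[18, 15, 14, 5, 4] → sum 56
[15, 14, 5, 4, 6] → sum 44
[14, 5, 4, 6, 6] → sum 35
[5, 4, 6, 6, 11] → sum 32  < 35 ✓
[4, 6, 6, 11, 15] → sum 42
[6, 6, 11, 15, 0] → sum 38
[6, 11, 15, 0, 14] → sum 46
[11, 15, 0, 14, 7] → sum 47
[15, 0, 14, 7, 20] → sum 56
1 window satisfy the condition.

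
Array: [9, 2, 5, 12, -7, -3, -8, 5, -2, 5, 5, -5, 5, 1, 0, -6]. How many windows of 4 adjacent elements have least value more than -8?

9

(9, 2, 5, 12) → min 2  > -8 ✓
(2, 5, 12, -7) → min -7  > -8 ✓
(5, 12, -7, -3) → min -7  > -8 ✓
(12, -7, -3, -8) → min -8
(-7, -3, -8, 5) → min -8
(-3, -8, 5, -2) → min -8
(-8, 5, -2, 5) → min -8
(5, -2, 5, 5) → min -2  > -8 ✓
(-2, 5, 5, -5) → min -5  > -8 ✓
(5, 5, -5, 5) → min -5  > -8 ✓
(5, -5, 5, 1) → min -5  > -8 ✓
(-5, 5, 1, 0) → min -5  > -8 ✓
(5, 1, 0, -6) → min -6  > -8 ✓
9 windows satisfy the condition.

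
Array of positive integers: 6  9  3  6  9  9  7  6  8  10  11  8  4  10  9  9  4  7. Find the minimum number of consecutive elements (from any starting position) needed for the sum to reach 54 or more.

Extend right; whenever the sum reaches 54, record the length and shrink from the left:
add 6: running sum 6 < 54
add 9: running sum 15 < 54
add 3: running sum 18 < 54
add 6: running sum 24 < 54
add 9: running sum 33 < 54
add 9: running sum 42 < 54
add 7: running sum 49 < 54
end 7: [6, 9, 3, 6, 9, 9, 7, 6] sum 55, len 8
end 8: [9, 3, 6, 9, 9, 7, 6, 8] sum 57, len 8
end 9: [6, 9, 9, 7, 6, 8, 10] sum 55, len 7
end 10: [9, 9, 7, 6, 8, 10, 11] sum 60, len 7
end 11: [9, 7, 6, 8, 10, 11, 8] sum 59, len 7
end 12: [7, 6, 8, 10, 11, 8, 4] sum 54, len 7
end 13: [6, 8, 10, 11, 8, 4, 10] sum 57, len 7
end 14: [8, 10, 11, 8, 4, 10, 9] sum 60, len 7
end 15: [10, 11, 8, 4, 10, 9, 9] sum 61, len 7
end 16: [11, 8, 4, 10, 9, 9, 4] sum 55, len 7
end 17: [11, 8, 4, 10, 9, 9, 4, 7] sum 62, len 8
Shortest qualifying length: 7.

7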